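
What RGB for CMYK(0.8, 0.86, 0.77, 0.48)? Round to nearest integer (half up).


R = 255 × (1-C) × (1-K) = 255 × 0.20 × 0.52 = 26.52 → 27
G = 255 × (1-M) × (1-K) = 255 × 0.14 × 0.52 = 18.564 → 19
B = 255 × (1-Y) × (1-K) = 255 × 0.23 × 0.52 = 30.498 → 30
= RGB(27, 19, 30)


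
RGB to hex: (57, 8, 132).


R = 57 → 39 (hex)
G = 8 → 08 (hex)
B = 132 → 84 (hex)
Hex = #390884


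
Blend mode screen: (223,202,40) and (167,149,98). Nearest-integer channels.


Screen: C = 255 - (255-A)×(255-B)/255, rounded to nearest integer
R: 255 - (255-223)×(255-167)/255 = 255 - 2816/255 ≈ 255 - 11.043 = 243.957 → 244
G: 255 - (255-202)×(255-149)/255 = 255 - 5618/255 ≈ 255 - 22.031 = 232.969 → 233
B: 255 - (255-40)×(255-98)/255 = 255 - 33755/255 ≈ 255 - 132.373 = 122.627 → 123
= RGB(244, 233, 123)


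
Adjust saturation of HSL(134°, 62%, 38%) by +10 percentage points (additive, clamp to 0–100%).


Original S = 62%
Adjustment = +10 percentage points
New S = 62 + (10) = 72
Clamp to [0, 100] → 72
= HSL(134°, 72%, 38%)


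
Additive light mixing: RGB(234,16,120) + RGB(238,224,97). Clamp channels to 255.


Additive: each channel = min(255, C₁+C₂)
R: 234+238 = 472 → 255
G: 16+224 = 240 → 240
B: 120+97 = 217 → 217
= RGB(255, 240, 217)


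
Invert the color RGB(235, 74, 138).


Invert: (255-R, 255-G, 255-B)
R: 255-235 = 20
G: 255-74 = 181
B: 255-138 = 117
= RGB(20, 181, 117)


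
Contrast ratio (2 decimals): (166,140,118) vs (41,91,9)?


Linearize each sRGB channel c=v/255: c/12.92 if c ≤ 0.04045 else ((c+0.055)/1.055)^2.4
L = 0.2126×R_lin + 0.7152×G_lin + 0.0722×B_lin
Color 1 (166,140,118):
  R=166: 166/255≈0.6510 > 0.04045 → ((0.6510+0.055)/1.055)^2.4 ≈ 0.38133
  G=140: 140/255≈0.5490 > 0.04045 → ((0.5490+0.055)/1.055)^2.4 ≈ 0.26225
  B=118: 118/255≈0.4627 > 0.04045 → ((0.4627+0.055)/1.055)^2.4 ≈ 0.18116
  L1 = 0.2126×0.38133 + 0.7152×0.26225 + 0.0722×0.18116 ≈ 0.28171
Color 2 (41,91,9):
  R=41: 41/255≈0.1608 > 0.04045 → ((0.1608+0.055)/1.055)^2.4 ≈ 0.02217
  G=91: 91/255≈0.3569 > 0.04045 → ((0.3569+0.055)/1.055)^2.4 ≈ 0.10462
  B=9: 9/255≈0.0353 ≤ 0.04045 → 0.0353/12.92 ≈ 0.00273
  L2 = 0.2126×0.02217 + 0.7152×0.10462 + 0.0722×0.00273 ≈ 0.07973
Lighter = 0.28171, Darker = 0.07973
Ratio = (L_lighter + 0.05) / (L_darker + 0.05)
Ratio = (0.28171 + 0.05) / (0.07973 + 0.05) = 0.33171 / 0.12973 ≈ 2.5569
Ratio ≈ 2.56:1


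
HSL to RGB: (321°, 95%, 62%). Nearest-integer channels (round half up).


H=321°, S=0.95, L=0.62
C = (1-|2L-1|)×S = (1-|0.24|)×0.95 = 0.722
H' = H/60 = 321/60 ≈ 5.3500; X = C×(1-|H' mod 2 - 1|) = 0.4693
m = L - C/2 = 0.62 - 0.361 = 0.259
Sector ⌊H'⌋ = 5 → (R',G',B') = (0.722, 0.0, 0.4693)
RGB = ((R'+m)×255, (G'+m)×255, (B'+m)×255) = (250.155, 66.045, 185.7165)
Round half up → RGB(250, 66, 186)


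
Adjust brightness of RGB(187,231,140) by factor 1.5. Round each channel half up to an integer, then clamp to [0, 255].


Multiply each channel by 1.5, round half up, clamp to [0, 255]
R: 187×1.5 = 280.5 → round → 281 → clamp → 255
G: 231×1.5 = 346.5 → round → 347 → clamp → 255
B: 140×1.5 = 210
= RGB(255, 255, 210)


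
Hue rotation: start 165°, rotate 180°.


New hue = (H + rotation) mod 360
New hue = (165 + 180) mod 360
= 345 mod 360
= 345°


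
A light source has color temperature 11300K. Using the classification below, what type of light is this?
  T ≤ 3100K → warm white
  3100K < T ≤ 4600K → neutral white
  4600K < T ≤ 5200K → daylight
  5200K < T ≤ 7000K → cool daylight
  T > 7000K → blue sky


Temperature: 11300K
11300K > 7000K → blue sky
Classification: blue sky


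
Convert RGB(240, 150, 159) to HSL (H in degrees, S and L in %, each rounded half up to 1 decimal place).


Normalize: R'=240/255≈0.9412, G'=150/255≈0.5882, B'=159/255≈0.6235
Max=240/255, Min=150/255, Δ=Max-Min=90/255
L = (Max+Min)/2 = (240+150)/510 = 390/510 = 0.76470… → L = 76.5%
L > 0.5 → S = Δ/(2-Max-Min) = 90/(510-240-150) = 90/120 = 0.75 → S = 75.0%
(the 1/255 factors cancel in S and H, so raw channel differences can be used)
Max is R' → H = 60 × (((G-B)/Δ) mod 6) = 60 × (((150-159)/90) mod 6)
  (-9)/90 = -0.1; negative, so add 6 → 5.9
  H = 60 × 5.9 = 354° → H = 354.0°
= HSL(354.0°, 75.0%, 76.5%)


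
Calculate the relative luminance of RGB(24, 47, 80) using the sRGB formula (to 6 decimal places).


Linearize each channel (sRGB transfer function): c = v/255; c_lin = c/12.92 if c ≤ 0.04045, else ((c+0.055)/1.055)^2.4
  R: 24/255 ≈ 0.094118 > 0.04045 → ((0.094118+0.055)/1.055)^2.4 ≈ 0.009134
  G: 47/255 ≈ 0.184314 > 0.04045 → ((0.184314+0.055)/1.055)^2.4 ≈ 0.028426
  B: 80/255 ≈ 0.313725 > 0.04045 → ((0.313725+0.055)/1.055)^2.4 ≈ 0.080220
R_lin = 0.009134, G_lin = 0.028426, B_lin = 0.080220
L = 0.2126×R + 0.7152×G + 0.0722×B
L = 0.2126×0.009134 + 0.7152×0.028426 + 0.0722×0.080220
L ≈ 0.028064


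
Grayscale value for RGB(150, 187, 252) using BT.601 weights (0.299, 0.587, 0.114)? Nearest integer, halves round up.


Gray = 0.299×R + 0.587×G + 0.114×B
Gray = 0.299×150 + 0.587×187 + 0.114×252
Gray = 44.850 + 109.769 + 28.728
Gray = 183.347 → round half up → 183
Gray = 183


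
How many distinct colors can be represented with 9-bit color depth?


Colors = 2^bits = 2^9
= 512 colors


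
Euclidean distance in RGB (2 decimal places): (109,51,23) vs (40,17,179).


d = √[(R₁-R₂)² + (G₁-G₂)² + (B₁-B₂)²]
d = √[(109-40)² + (51-17)² + (23-179)²]
d = √[4761 + 1156 + 24336]
d = √30253
d ≈ 173.93


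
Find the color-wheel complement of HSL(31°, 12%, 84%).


Complement = opposite side of color wheel = hue + 180°
H' = (31 + 180) mod 360 = 211°
S and L unchanged.
= HSL(211°, 12%, 84%)


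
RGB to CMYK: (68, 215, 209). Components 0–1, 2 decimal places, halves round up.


R'=68/255≈0.2667, G'=215/255≈0.8431, B'=209/255≈0.8196
K = 1 - max(R',G',B') = 1 - 215/255 = 40/255 = 0.15686… → 0.16
(1-R'-K)/(1-K) simplifies to (max-R)/max with max = 215:
C = (215-68)/215 = 147/215 = 0.68372… → 0.68
M = (215-215)/215 = 0/215 = 0 → 0.00
Y = (215-209)/215 = 6/215 = 0.02790… → 0.03
= CMYK(0.68, 0.00, 0.03, 0.16)


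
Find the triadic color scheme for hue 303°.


Triadic: equally spaced at 120° intervals
H1 = 303°
H2 = (303 + 120) mod 360 = 63°
H3 = (303 + 240) mod 360 = 183°
Triadic = 303°, 63°, 183°


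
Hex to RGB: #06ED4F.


06 → 6 (R)
ED → 237 (G)
4F → 79 (B)
= RGB(6, 237, 79)


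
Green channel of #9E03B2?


Color: #9E03B2
R = 9E = 158
G = 03 = 3
B = B2 = 178
Green = 3


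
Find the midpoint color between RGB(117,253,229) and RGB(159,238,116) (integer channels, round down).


Midpoint: each channel = ⌊(C₁+C₂)/2⌋
R: ⌊(117+159)/2⌋ = 138
G: ⌊(253+238)/2⌋ = 245
B: ⌊(229+116)/2⌋ = 172
= RGB(138, 245, 172)


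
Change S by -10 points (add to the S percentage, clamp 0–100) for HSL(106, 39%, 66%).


Original S = 39%
Adjustment = -10 percentage points
New S = 39 + (-10) = 29
Clamp to [0, 100] → 29
= HSL(106°, 29%, 66%)


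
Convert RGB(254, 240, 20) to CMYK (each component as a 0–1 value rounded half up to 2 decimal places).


R'=254/255≈0.9961, G'=240/255≈0.9412, B'=20/255≈0.0784
K = 1 - max(R',G',B') = 1 - 254/255 = 1/255 = 0.00392… → 0.00
(1-R'-K)/(1-K) simplifies to (max-R)/max with max = 254:
C = (254-254)/254 = 0/254 = 0 → 0.00
M = (254-240)/254 = 14/254 = 0.05511… → 0.06
Y = (254-20)/254 = 234/254 = 0.92125… → 0.92
= CMYK(0.00, 0.06, 0.92, 0.00)


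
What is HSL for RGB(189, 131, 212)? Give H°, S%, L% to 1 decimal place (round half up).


Normalize: R'=189/255≈0.7412, G'=131/255≈0.5137, B'=212/255≈0.8314
Max=212/255, Min=131/255, Δ=Max-Min=81/255
L = (Max+Min)/2 = (212+131)/510 = 343/510 = 0.67254… → L = 67.3%
L > 0.5 → S = Δ/(2-Max-Min) = 81/(510-212-131) = 81/167 = 0.48502… → S = 48.5%
(the 1/255 factors cancel in S and H, so raw channel differences can be used)
Max is B' → H = 60 × ((R-G)/Δ + 4) = 60 × ((189-131)/81 + 4)
  58/81 + 4 = 0.7160… + 4 = 4.7160…
  H = 60 × 4.7160… = 282.962…° → H = 283.0°
= HSL(283.0°, 48.5%, 67.3%)


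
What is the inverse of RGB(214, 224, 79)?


Invert: (255-R, 255-G, 255-B)
R: 255-214 = 41
G: 255-224 = 31
B: 255-79 = 176
= RGB(41, 31, 176)


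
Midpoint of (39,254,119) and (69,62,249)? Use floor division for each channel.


Midpoint: each channel = ⌊(C₁+C₂)/2⌋
R: ⌊(39+69)/2⌋ = 54
G: ⌊(254+62)/2⌋ = 158
B: ⌊(119+249)/2⌋ = 184
= RGB(54, 158, 184)


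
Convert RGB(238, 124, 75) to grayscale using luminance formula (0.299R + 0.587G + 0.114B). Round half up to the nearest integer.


Gray = 0.299×R + 0.587×G + 0.114×B
Gray = 0.299×238 + 0.587×124 + 0.114×75
Gray = 71.162 + 72.788 + 8.550
Gray = 152.500 → round half up → 153
Gray = 153


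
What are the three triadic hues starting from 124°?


Triadic: equally spaced at 120° intervals
H1 = 124°
H2 = (124 + 120) mod 360 = 244°
H3 = (124 + 240) mod 360 = 4°
Triadic = 124°, 244°, 4°


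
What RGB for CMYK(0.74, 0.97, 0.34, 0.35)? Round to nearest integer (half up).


R = 255 × (1-C) × (1-K) = 255 × 0.26 × 0.65 = 43.095 → 43
G = 255 × (1-M) × (1-K) = 255 × 0.03 × 0.65 = 4.9725 → 5
B = 255 × (1-Y) × (1-K) = 255 × 0.66 × 0.65 = 109.395 → 109
= RGB(43, 5, 109)


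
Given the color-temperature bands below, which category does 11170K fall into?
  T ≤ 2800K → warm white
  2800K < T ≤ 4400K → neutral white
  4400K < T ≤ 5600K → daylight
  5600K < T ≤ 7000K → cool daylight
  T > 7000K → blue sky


Temperature: 11170K
11170K > 7000K → blue sky
Classification: blue sky


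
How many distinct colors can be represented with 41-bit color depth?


Colors = 2^bits = 2^41
= 2,199,023,255,552 colors


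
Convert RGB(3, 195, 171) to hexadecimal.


R = 3 → 03 (hex)
G = 195 → C3 (hex)
B = 171 → AB (hex)
Hex = #03C3AB


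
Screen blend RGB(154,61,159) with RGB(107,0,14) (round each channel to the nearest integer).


Screen: C = 255 - (255-A)×(255-B)/255, rounded to nearest integer
R: 255 - (255-154)×(255-107)/255 = 255 - 14948/255 ≈ 255 - 58.620 = 196.380 → 196
G: 255 - (255-61)×(255-0)/255 = 255 - 49470/255 ≈ 255 - 194.000 = 61.000 → 61
B: 255 - (255-159)×(255-14)/255 = 255 - 23136/255 ≈ 255 - 90.729 = 164.271 → 164
= RGB(196, 61, 164)


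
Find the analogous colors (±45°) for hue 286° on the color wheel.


Base hue: 286°
Left analog: (286 - 45) mod 360 = 241°
Right analog: (286 + 45) mod 360 = 331°
Analogous hues = 241° and 331°


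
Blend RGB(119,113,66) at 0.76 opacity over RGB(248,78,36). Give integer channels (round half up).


C = α×F + (1-α)×B, with 1-α = 0.24
R: 0.76×119 + 0.24×248 = 90.44 + 59.52 = 149.96 → 150
G: 0.76×113 + 0.24×78 = 85.88 + 18.72 = 104.60 → 105
B: 0.76×66 + 0.24×36 = 50.16 + 8.64 = 58.80 → 59
= RGB(150, 105, 59)


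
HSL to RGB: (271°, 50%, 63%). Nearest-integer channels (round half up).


H=271°, S=0.50, L=0.63
C = (1-|2L-1|)×S = (1-|0.26|)×0.50 = 0.37
H' = H/60 = 271/60 ≈ 4.5167; X = C×(1-|H' mod 2 - 1|) ≈ 0.1912
m = L - C/2 = 0.63 - 0.185 = 0.445
Sector ⌊H'⌋ = 4 → (R',G',B') = (≈0.1912, 0.0, 0.37)
RGB = ((R'+m)×255, (G'+m)×255, (B'+m)×255) = (162.2225, 113.475, 207.825)
Round half up → RGB(162, 113, 208)


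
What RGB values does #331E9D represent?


33 → 51 (R)
1E → 30 (G)
9D → 157 (B)
= RGB(51, 30, 157)


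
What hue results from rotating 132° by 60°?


New hue = (H + rotation) mod 360
New hue = (132 + 60) mod 360
= 192 mod 360
= 192°


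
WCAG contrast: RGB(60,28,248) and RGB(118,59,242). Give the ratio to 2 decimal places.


Linearize each sRGB channel c=v/255: c/12.92 if c ≤ 0.04045 else ((c+0.055)/1.055)^2.4
L = 0.2126×R_lin + 0.7152×G_lin + 0.0722×B_lin
Color 1 (60,28,248):
  R=60: 60/255≈0.2353 > 0.04045 → ((0.2353+0.055)/1.055)^2.4 ≈ 0.04519
  G=28: 28/255≈0.1098 > 0.04045 → ((0.1098+0.055)/1.055)^2.4 ≈ 0.01161
  B=248: 248/255≈0.9725 > 0.04045 → ((0.9725+0.055)/1.055)^2.4 ≈ 0.93869
  L1 = 0.2126×0.04519 + 0.7152×0.01161 + 0.0722×0.93869 ≈ 0.08568
Color 2 (118,59,242):
  R=118: 118/255≈0.4627 > 0.04045 → ((0.4627+0.055)/1.055)^2.4 ≈ 0.18116
  G=59: 59/255≈0.2314 > 0.04045 → ((0.2314+0.055)/1.055)^2.4 ≈ 0.04374
  B=242: 242/255≈0.9490 > 0.04045 → ((0.9490+0.055)/1.055)^2.4 ≈ 0.88792
  L2 = 0.2126×0.18116 + 0.7152×0.04374 + 0.0722×0.88792 ≈ 0.13390
Lighter = 0.13390, Darker = 0.08568
Ratio = (L_lighter + 0.05) / (L_darker + 0.05)
Ratio = (0.13390 + 0.05) / (0.08568 + 0.05) = 0.18390 / 0.13568 ≈ 1.3554
Ratio ≈ 1.36:1


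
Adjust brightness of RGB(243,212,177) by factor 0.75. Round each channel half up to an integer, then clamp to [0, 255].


Multiply each channel by 0.75, round half up, clamp to [0, 255]
R: 243×0.75 = 182.25 → round → 182
G: 212×0.75 = 159
B: 177×0.75 = 132.75 → round → 133
= RGB(182, 159, 133)


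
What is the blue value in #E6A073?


Color: #E6A073
R = E6 = 230
G = A0 = 160
B = 73 = 115
Blue = 115


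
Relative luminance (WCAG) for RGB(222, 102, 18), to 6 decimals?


Linearize each channel (sRGB transfer function): c = v/255; c_lin = c/12.92 if c ≤ 0.04045, else ((c+0.055)/1.055)^2.4
  R: 222/255 ≈ 0.870588 > 0.04045 → ((0.870588+0.055)/1.055)^2.4 ≈ 0.730461
  G: 102/255 ≈ 0.400000 > 0.04045 → ((0.400000+0.055)/1.055)^2.4 ≈ 0.132868
  B: 18/255 ≈ 0.070588 > 0.04045 → ((0.070588+0.055)/1.055)^2.4 ≈ 0.006049
R_lin = 0.730461, G_lin = 0.132868, B_lin = 0.006049
L = 0.2126×R + 0.7152×G + 0.0722×B
L = 0.2126×0.730461 + 0.7152×0.132868 + 0.0722×0.006049
L ≈ 0.250760


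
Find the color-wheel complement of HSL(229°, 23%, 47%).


Complement = opposite side of color wheel = hue + 180°
H' = (229 + 180) mod 360 = 49°
S and L unchanged.
= HSL(49°, 23%, 47%)


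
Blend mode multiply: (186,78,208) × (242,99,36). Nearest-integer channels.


Multiply: C = A×B/255, rounded to nearest integer
R: 186×242/255 = 45012/255 ≈ 176.518 → 177
G: 78×99/255 = 7722/255 ≈ 30.282 → 30
B: 208×36/255 = 7488/255 ≈ 29.365 → 29
= RGB(177, 30, 29)


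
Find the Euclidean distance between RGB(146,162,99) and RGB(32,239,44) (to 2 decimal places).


d = √[(R₁-R₂)² + (G₁-G₂)² + (B₁-B₂)²]
d = √[(146-32)² + (162-239)² + (99-44)²]
d = √[12996 + 5929 + 3025]
d = √21950
d ≈ 148.16


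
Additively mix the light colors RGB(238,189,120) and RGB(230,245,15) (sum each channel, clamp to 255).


Additive: each channel = min(255, C₁+C₂)
R: 238+230 = 468 → 255
G: 189+245 = 434 → 255
B: 120+15 = 135 → 135
= RGB(255, 255, 135)


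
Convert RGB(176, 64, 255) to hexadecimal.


R = 176 → B0 (hex)
G = 64 → 40 (hex)
B = 255 → FF (hex)
Hex = #B040FF


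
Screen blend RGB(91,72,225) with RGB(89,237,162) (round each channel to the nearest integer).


Screen: C = 255 - (255-A)×(255-B)/255, rounded to nearest integer
R: 255 - (255-91)×(255-89)/255 = 255 - 27224/255 ≈ 255 - 106.761 = 148.239 → 148
G: 255 - (255-72)×(255-237)/255 = 255 - 3294/255 ≈ 255 - 12.918 = 242.082 → 242
B: 255 - (255-225)×(255-162)/255 = 255 - 2790/255 ≈ 255 - 10.941 = 244.059 → 244
= RGB(148, 242, 244)


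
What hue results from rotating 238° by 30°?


New hue = (H + rotation) mod 360
New hue = (238 + 30) mod 360
= 268 mod 360
= 268°


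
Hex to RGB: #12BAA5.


12 → 18 (R)
BA → 186 (G)
A5 → 165 (B)
= RGB(18, 186, 165)


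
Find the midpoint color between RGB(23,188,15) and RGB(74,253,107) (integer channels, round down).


Midpoint: each channel = ⌊(C₁+C₂)/2⌋
R: ⌊(23+74)/2⌋ = 48
G: ⌊(188+253)/2⌋ = 220
B: ⌊(15+107)/2⌋ = 61
= RGB(48, 220, 61)


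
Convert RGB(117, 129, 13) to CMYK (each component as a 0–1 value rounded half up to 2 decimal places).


R'=117/255≈0.4588, G'=129/255≈0.5059, B'=13/255≈0.0510
K = 1 - max(R',G',B') = 1 - 129/255 = 126/255 = 0.49411… → 0.49
(1-R'-K)/(1-K) simplifies to (max-R)/max with max = 129:
C = (129-117)/129 = 12/129 = 0.09302… → 0.09
M = (129-129)/129 = 0/129 = 0 → 0.00
Y = (129-13)/129 = 116/129 = 0.89922… → 0.90
= CMYK(0.09, 0.00, 0.90, 0.49)


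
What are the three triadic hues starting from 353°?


Triadic: equally spaced at 120° intervals
H1 = 353°
H2 = (353 + 120) mod 360 = 113°
H3 = (353 + 240) mod 360 = 233°
Triadic = 353°, 113°, 233°


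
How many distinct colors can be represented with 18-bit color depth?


Colors = 2^bits = 2^18
= 262,144 colors


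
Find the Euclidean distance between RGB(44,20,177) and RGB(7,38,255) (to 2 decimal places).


d = √[(R₁-R₂)² + (G₁-G₂)² + (B₁-B₂)²]
d = √[(44-7)² + (20-38)² + (177-255)²]
d = √[1369 + 324 + 6084]
d = √7777
d ≈ 88.19


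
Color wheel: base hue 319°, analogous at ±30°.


Base hue: 319°
Left analog: (319 - 30) mod 360 = 289°
Right analog: (319 + 30) mod 360 = 349°
Analogous hues = 289° and 349°


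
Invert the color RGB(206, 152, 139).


Invert: (255-R, 255-G, 255-B)
R: 255-206 = 49
G: 255-152 = 103
B: 255-139 = 116
= RGB(49, 103, 116)


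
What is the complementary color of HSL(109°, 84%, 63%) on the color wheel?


Complement = opposite side of color wheel = hue + 180°
H' = (109 + 180) mod 360 = 289°
S and L unchanged.
= HSL(289°, 84%, 63%)


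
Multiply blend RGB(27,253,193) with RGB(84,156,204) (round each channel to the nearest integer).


Multiply: C = A×B/255, rounded to nearest integer
R: 27×84/255 = 2268/255 ≈ 8.894 → 9
G: 253×156/255 = 39468/255 ≈ 154.776 → 155
B: 193×204/255 = 39372/255 ≈ 154.400 → 154
= RGB(9, 155, 154)


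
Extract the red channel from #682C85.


Color: #682C85
R = 68 = 104
G = 2C = 44
B = 85 = 133
Red = 104


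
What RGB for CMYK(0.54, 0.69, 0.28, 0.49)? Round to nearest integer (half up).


R = 255 × (1-C) × (1-K) = 255 × 0.46 × 0.51 = 59.823 → 60
G = 255 × (1-M) × (1-K) = 255 × 0.31 × 0.51 = 40.3155 → 40
B = 255 × (1-Y) × (1-K) = 255 × 0.72 × 0.51 = 93.636 → 94
= RGB(60, 40, 94)


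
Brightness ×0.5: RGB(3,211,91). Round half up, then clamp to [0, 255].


Multiply each channel by 0.5, round half up, clamp to [0, 255]
R: 3×0.5 = 1.5 → round → 2
G: 211×0.5 = 105.5 → round → 106
B: 91×0.5 = 45.5 → round → 46
= RGB(2, 106, 46)


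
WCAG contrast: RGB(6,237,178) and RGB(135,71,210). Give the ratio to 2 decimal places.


Linearize each sRGB channel c=v/255: c/12.92 if c ≤ 0.04045 else ((c+0.055)/1.055)^2.4
L = 0.2126×R_lin + 0.7152×G_lin + 0.0722×B_lin
Color 1 (6,237,178):
  R=6: 6/255≈0.0235 ≤ 0.04045 → 0.0235/12.92 ≈ 0.00182
  G=237: 237/255≈0.9294 > 0.04045 → ((0.9294+0.055)/1.055)^2.4 ≈ 0.84687
  B=178: 178/255≈0.6980 > 0.04045 → ((0.6980+0.055)/1.055)^2.4 ≈ 0.44520
  L1 = 0.2126×0.00182 + 0.7152×0.84687 + 0.0722×0.44520 ≈ 0.63821
Color 2 (135,71,210):
  R=135: 135/255≈0.5294 > 0.04045 → ((0.5294+0.055)/1.055)^2.4 ≈ 0.24228
  G=71: 71/255≈0.2784 > 0.04045 → ((0.2784+0.055)/1.055)^2.4 ≈ 0.06301
  B=210: 210/255≈0.8235 > 0.04045 → ((0.8235+0.055)/1.055)^2.4 ≈ 0.64448
  L2 = 0.2126×0.24228 + 0.7152×0.06301 + 0.0722×0.64448 ≈ 0.14311
Lighter = 0.63821, Darker = 0.14311
Ratio = (L_lighter + 0.05) / (L_darker + 0.05)
Ratio = (0.63821 + 0.05) / (0.14311 + 0.05) = 0.68821 / 0.19311 ≈ 3.5639
Ratio ≈ 3.56:1


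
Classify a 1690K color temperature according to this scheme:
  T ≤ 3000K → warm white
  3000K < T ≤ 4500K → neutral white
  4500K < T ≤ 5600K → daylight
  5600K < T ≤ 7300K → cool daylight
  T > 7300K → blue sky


Temperature: 1690K
1690K ≤ 3000K → warm white
Classification: warm white


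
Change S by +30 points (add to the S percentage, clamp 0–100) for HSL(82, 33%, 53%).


Original S = 33%
Adjustment = +30 percentage points
New S = 33 + (30) = 63
Clamp to [0, 100] → 63
= HSL(82°, 63%, 53%)


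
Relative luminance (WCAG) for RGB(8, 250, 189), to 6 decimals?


Linearize each channel (sRGB transfer function): c = v/255; c_lin = c/12.92 if c ≤ 0.04045, else ((c+0.055)/1.055)^2.4
  R: 8/255 ≈ 0.031373 ≤ 0.04045 → 0.031373/12.92 ≈ 0.002428
  G: 250/255 ≈ 0.980392 > 0.04045 → ((0.980392+0.055)/1.055)^2.4 ≈ 0.955973
  B: 189/255 ≈ 0.741176 > 0.04045 → ((0.741176+0.055)/1.055)^2.4 ≈ 0.508881
R_lin = 0.002428, G_lin = 0.955973, B_lin = 0.508881
L = 0.2126×R + 0.7152×G + 0.0722×B
L = 0.2126×0.002428 + 0.7152×0.955973 + 0.0722×0.508881
L ≈ 0.720970


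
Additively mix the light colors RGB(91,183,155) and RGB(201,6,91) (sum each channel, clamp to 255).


Additive: each channel = min(255, C₁+C₂)
R: 91+201 = 292 → 255
G: 183+6 = 189 → 189
B: 155+91 = 246 → 246
= RGB(255, 189, 246)


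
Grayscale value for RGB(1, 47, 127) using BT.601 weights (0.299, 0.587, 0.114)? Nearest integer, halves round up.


Gray = 0.299×R + 0.587×G + 0.114×B
Gray = 0.299×1 + 0.587×47 + 0.114×127
Gray = 0.299 + 27.589 + 14.478
Gray = 42.366 → round half up → 42
Gray = 42


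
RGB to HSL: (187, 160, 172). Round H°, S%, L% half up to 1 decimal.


Normalize: R'=187/255≈0.7333, G'=160/255≈0.6275, B'=172/255≈0.6745
Max=187/255, Min=160/255, Δ=Max-Min=27/255
L = (Max+Min)/2 = (187+160)/510 = 347/510 = 0.68039… → L = 68.0%
L > 0.5 → S = Δ/(2-Max-Min) = 27/(510-187-160) = 27/163 = 0.16564… → S = 16.6%
(the 1/255 factors cancel in S and H, so raw channel differences can be used)
Max is R' → H = 60 × (((G-B)/Δ) mod 6) = 60 × (((160-172)/27) mod 6)
  (-12)/27 = -0.4444…; negative, so add 6 → 5.5555…
  H = 60 × 5.5555… = 333.333…° → H = 333.3°
= HSL(333.3°, 16.6%, 68.0%)


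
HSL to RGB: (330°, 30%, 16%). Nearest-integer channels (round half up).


H=330°, S=0.30, L=0.16
C = (1-|2L-1|)×S = (1-|-0.68|)×0.30 = 0.096
H' = H/60 = 330/60 ≈ 5.5000; X = C×(1-|H' mod 2 - 1|) = 0.048
m = L - C/2 = 0.16 - 0.048 = 0.112
Sector ⌊H'⌋ = 5 → (R',G',B') = (0.096, 0.0, 0.048)
RGB = ((R'+m)×255, (G'+m)×255, (B'+m)×255) = (53.04, 28.56, 40.8)
Round half up → RGB(53, 29, 41)


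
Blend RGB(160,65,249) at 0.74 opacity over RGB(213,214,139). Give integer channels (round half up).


C = α×F + (1-α)×B, with 1-α = 0.26
R: 0.74×160 + 0.26×213 = 118.40 + 55.38 = 173.78 → 174
G: 0.74×65 + 0.26×214 = 48.10 + 55.64 = 103.74 → 104
B: 0.74×249 + 0.26×139 = 184.26 + 36.14 = 220.40 → 220
= RGB(174, 104, 220)


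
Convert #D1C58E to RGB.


D1 → 209 (R)
C5 → 197 (G)
8E → 142 (B)
= RGB(209, 197, 142)


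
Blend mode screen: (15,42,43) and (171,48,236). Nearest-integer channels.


Screen: C = 255 - (255-A)×(255-B)/255, rounded to nearest integer
R: 255 - (255-15)×(255-171)/255 = 255 - 20160/255 ≈ 255 - 79.059 = 175.941 → 176
G: 255 - (255-42)×(255-48)/255 = 255 - 44091/255 ≈ 255 - 172.906 = 82.094 → 82
B: 255 - (255-43)×(255-236)/255 = 255 - 4028/255 ≈ 255 - 15.796 = 239.204 → 239
= RGB(176, 82, 239)


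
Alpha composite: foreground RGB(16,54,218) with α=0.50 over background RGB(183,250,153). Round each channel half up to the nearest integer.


C = α×F + (1-α)×B, with 1-α = 0.50
R: 0.50×16 + 0.50×183 = 8.00 + 91.50 = 99.50 → 100
G: 0.50×54 + 0.50×250 = 27.00 + 125.00 = 152.00 → 152
B: 0.50×218 + 0.50×153 = 109.00 + 76.50 = 185.50 → 186
= RGB(100, 152, 186)


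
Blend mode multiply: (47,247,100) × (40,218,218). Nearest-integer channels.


Multiply: C = A×B/255, rounded to nearest integer
R: 47×40/255 = 1880/255 ≈ 7.373 → 7
G: 247×218/255 = 53846/255 ≈ 211.161 → 211
B: 100×218/255 = 21800/255 ≈ 85.490 → 85
= RGB(7, 211, 85)


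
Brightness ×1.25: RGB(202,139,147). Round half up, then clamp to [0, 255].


Multiply each channel by 1.25, round half up, clamp to [0, 255]
R: 202×1.25 = 252.5 → round → 253
G: 139×1.25 = 173.75 → round → 174
B: 147×1.25 = 183.75 → round → 184
= RGB(253, 174, 184)


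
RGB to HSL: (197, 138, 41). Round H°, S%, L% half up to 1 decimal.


Normalize: R'=197/255≈0.7725, G'=138/255≈0.5412, B'=41/255≈0.1608
Max=197/255, Min=41/255, Δ=Max-Min=156/255
L = (Max+Min)/2 = (197+41)/510 = 238/510 = 0.46666… → L = 46.7%
L ≤ 0.5 → S = Δ/(Max+Min) = 156/(197+41) = 156/238 = 0.65546… → S = 65.5%
(the 1/255 factors cancel in S and H, so raw channel differences can be used)
Max is R' → H = 60 × (((G-B)/Δ) mod 6) = 60 × (((138-41)/156) mod 6)
  97/156 = 0.6217…
  H = 60 × 0.6217… = 37.307…° → H = 37.3°
= HSL(37.3°, 65.5%, 46.7%)


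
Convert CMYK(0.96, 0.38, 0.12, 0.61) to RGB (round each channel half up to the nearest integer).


R = 255 × (1-C) × (1-K) = 255 × 0.04 × 0.39 = 3.978 → 4
G = 255 × (1-M) × (1-K) = 255 × 0.62 × 0.39 = 61.659 → 62
B = 255 × (1-Y) × (1-K) = 255 × 0.88 × 0.39 = 87.516 → 88
= RGB(4, 62, 88)


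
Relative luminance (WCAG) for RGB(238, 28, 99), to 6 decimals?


Linearize each channel (sRGB transfer function): c = v/255; c_lin = c/12.92 if c ≤ 0.04045, else ((c+0.055)/1.055)^2.4
  R: 238/255 ≈ 0.933333 > 0.04045 → ((0.933333+0.055)/1.055)^2.4 ≈ 0.854993
  G: 28/255 ≈ 0.109804 > 0.04045 → ((0.109804+0.055)/1.055)^2.4 ≈ 0.011612
  B: 99/255 ≈ 0.388235 > 0.04045 → ((0.388235+0.055)/1.055)^2.4 ≈ 0.124772
R_lin = 0.854993, G_lin = 0.011612, B_lin = 0.124772
L = 0.2126×R + 0.7152×G + 0.0722×B
L = 0.2126×0.854993 + 0.7152×0.011612 + 0.0722×0.124772
L ≈ 0.199085


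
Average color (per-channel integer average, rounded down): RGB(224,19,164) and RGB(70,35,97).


Midpoint: each channel = ⌊(C₁+C₂)/2⌋
R: ⌊(224+70)/2⌋ = 147
G: ⌊(19+35)/2⌋ = 27
B: ⌊(164+97)/2⌋ = 130
= RGB(147, 27, 130)


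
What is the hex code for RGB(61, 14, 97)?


R = 61 → 3D (hex)
G = 14 → 0E (hex)
B = 97 → 61 (hex)
Hex = #3D0E61


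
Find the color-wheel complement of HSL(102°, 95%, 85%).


Complement = opposite side of color wheel = hue + 180°
H' = (102 + 180) mod 360 = 282°
S and L unchanged.
= HSL(282°, 95%, 85%)


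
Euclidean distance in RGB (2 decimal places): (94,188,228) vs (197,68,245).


d = √[(R₁-R₂)² + (G₁-G₂)² + (B₁-B₂)²]
d = √[(94-197)² + (188-68)² + (228-245)²]
d = √[10609 + 14400 + 289]
d = √25298
d ≈ 159.05


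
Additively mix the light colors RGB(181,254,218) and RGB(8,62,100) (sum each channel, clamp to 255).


Additive: each channel = min(255, C₁+C₂)
R: 181+8 = 189 → 189
G: 254+62 = 316 → 255
B: 218+100 = 318 → 255
= RGB(189, 255, 255)


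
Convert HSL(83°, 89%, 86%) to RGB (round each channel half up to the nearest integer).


H=83°, S=0.89, L=0.86
C = (1-|2L-1|)×S = (1-|0.72|)×0.89 = 0.2492
H' = H/60 = 83/60 ≈ 1.3833; X = C×(1-|H' mod 2 - 1|) ≈ 0.1537
m = L - C/2 = 0.86 - 0.1246 = 0.7354
Sector ⌊H'⌋ = 1 → (R',G',B') = (≈0.1537, 0.2492, 0.0)
RGB = ((R'+m)×255, (G'+m)×255, (B'+m)×255) = (226.7137, 251.073, 187.527)
Round half up → RGB(227, 251, 188)


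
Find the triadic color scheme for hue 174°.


Triadic: equally spaced at 120° intervals
H1 = 174°
H2 = (174 + 120) mod 360 = 294°
H3 = (174 + 240) mod 360 = 54°
Triadic = 174°, 294°, 54°


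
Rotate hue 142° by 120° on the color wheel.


New hue = (H + rotation) mod 360
New hue = (142 + 120) mod 360
= 262 mod 360
= 262°


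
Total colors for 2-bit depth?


Colors = 2^bits = 2^2
= 4 colors


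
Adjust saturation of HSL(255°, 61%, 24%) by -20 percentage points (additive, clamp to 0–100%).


Original S = 61%
Adjustment = -20 percentage points
New S = 61 + (-20) = 41
Clamp to [0, 100] → 41
= HSL(255°, 41%, 24%)


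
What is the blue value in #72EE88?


Color: #72EE88
R = 72 = 114
G = EE = 238
B = 88 = 136
Blue = 136


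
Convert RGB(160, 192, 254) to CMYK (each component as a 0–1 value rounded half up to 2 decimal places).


R'=160/255≈0.6275, G'=192/255≈0.7529, B'=254/255≈0.9961
K = 1 - max(R',G',B') = 1 - 254/255 = 1/255 = 0.00392… → 0.00
(1-R'-K)/(1-K) simplifies to (max-R)/max with max = 254:
C = (254-160)/254 = 94/254 = 0.37007… → 0.37
M = (254-192)/254 = 62/254 = 0.24409… → 0.24
Y = (254-254)/254 = 0/254 = 0 → 0.00
= CMYK(0.37, 0.24, 0.00, 0.00)


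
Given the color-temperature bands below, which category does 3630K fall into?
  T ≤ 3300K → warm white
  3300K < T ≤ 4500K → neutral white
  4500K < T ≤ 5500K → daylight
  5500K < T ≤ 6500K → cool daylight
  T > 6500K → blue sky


Temperature: 3630K
3300K < 3630K ≤ 4500K → neutral white
Classification: neutral white


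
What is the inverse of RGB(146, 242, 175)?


Invert: (255-R, 255-G, 255-B)
R: 255-146 = 109
G: 255-242 = 13
B: 255-175 = 80
= RGB(109, 13, 80)


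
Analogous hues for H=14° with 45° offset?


Base hue: 14°
Left analog: (14 - 45) mod 360 = 329°
Right analog: (14 + 45) mod 360 = 59°
Analogous hues = 329° and 59°


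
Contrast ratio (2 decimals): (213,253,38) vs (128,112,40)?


Linearize each sRGB channel c=v/255: c/12.92 if c ≤ 0.04045 else ((c+0.055)/1.055)^2.4
L = 0.2126×R_lin + 0.7152×G_lin + 0.0722×B_lin
Color 1 (213,253,38):
  R=213: 213/255≈0.8353 > 0.04045 → ((0.8353+0.055)/1.055)^2.4 ≈ 0.66539
  G=253: 253/255≈0.9922 > 0.04045 → ((0.9922+0.055)/1.055)^2.4 ≈ 0.98225
  B=38: 38/255≈0.1490 > 0.04045 → ((0.1490+0.055)/1.055)^2.4 ≈ 0.01938
  L1 = 0.2126×0.66539 + 0.7152×0.98225 + 0.0722×0.01938 ≈ 0.84537
Color 2 (128,112,40):
  R=128: 128/255≈0.5020 > 0.04045 → ((0.5020+0.055)/1.055)^2.4 ≈ 0.21586
  G=112: 112/255≈0.4392 > 0.04045 → ((0.4392+0.055)/1.055)^2.4 ≈ 0.16203
  B=40: 40/255≈0.1569 > 0.04045 → ((0.1569+0.055)/1.055)^2.4 ≈ 0.02122
  L2 = 0.2126×0.21586 + 0.7152×0.16203 + 0.0722×0.02122 ≈ 0.16331
Lighter = 0.84537, Darker = 0.16331
Ratio = (L_lighter + 0.05) / (L_darker + 0.05)
Ratio = (0.84537 + 0.05) / (0.16331 + 0.05) = 0.89537 / 0.21331 ≈ 4.1975
Ratio ≈ 4.20:1


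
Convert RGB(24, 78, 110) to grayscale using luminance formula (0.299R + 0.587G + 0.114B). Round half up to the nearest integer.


Gray = 0.299×R + 0.587×G + 0.114×B
Gray = 0.299×24 + 0.587×78 + 0.114×110
Gray = 7.176 + 45.786 + 12.540
Gray = 65.502 → round half up → 66
Gray = 66


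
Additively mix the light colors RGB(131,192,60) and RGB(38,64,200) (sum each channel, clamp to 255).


Additive: each channel = min(255, C₁+C₂)
R: 131+38 = 169 → 169
G: 192+64 = 256 → 255
B: 60+200 = 260 → 255
= RGB(169, 255, 255)


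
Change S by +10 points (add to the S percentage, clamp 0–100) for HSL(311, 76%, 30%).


Original S = 76%
Adjustment = +10 percentage points
New S = 76 + (10) = 86
Clamp to [0, 100] → 86
= HSL(311°, 86%, 30%)


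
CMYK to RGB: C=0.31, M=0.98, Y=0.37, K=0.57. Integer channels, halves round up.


R = 255 × (1-C) × (1-K) = 255 × 0.69 × 0.43 = 75.6585 → 76
G = 255 × (1-M) × (1-K) = 255 × 0.02 × 0.43 = 2.193 → 2
B = 255 × (1-Y) × (1-K) = 255 × 0.63 × 0.43 = 69.0795 → 69
= RGB(76, 2, 69)


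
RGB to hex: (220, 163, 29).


R = 220 → DC (hex)
G = 163 → A3 (hex)
B = 29 → 1D (hex)
Hex = #DCA31D


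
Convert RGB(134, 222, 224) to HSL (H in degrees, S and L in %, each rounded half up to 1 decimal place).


Normalize: R'=134/255≈0.5255, G'=222/255≈0.8706, B'=224/255≈0.8784
Max=224/255, Min=134/255, Δ=Max-Min=90/255
L = (Max+Min)/2 = (224+134)/510 = 358/510 = 0.70196… → L = 70.2%
L > 0.5 → S = Δ/(2-Max-Min) = 90/(510-224-134) = 90/152 = 0.59210… → S = 59.2%
(the 1/255 factors cancel in S and H, so raw channel differences can be used)
Max is B' → H = 60 × ((R-G)/Δ + 4) = 60 × ((134-222)/90 + 4)
  -88/90 + 4 = -0.9777… + 4 = 3.0222…
  H = 60 × 3.0222… = 181.333…° → H = 181.3°
= HSL(181.3°, 59.2%, 70.2%)


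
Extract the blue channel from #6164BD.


Color: #6164BD
R = 61 = 97
G = 64 = 100
B = BD = 189
Blue = 189


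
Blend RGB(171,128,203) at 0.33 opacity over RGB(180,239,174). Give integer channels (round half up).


C = α×F + (1-α)×B, with 1-α = 0.67
R: 0.33×171 + 0.67×180 = 56.43 + 120.60 = 177.03 → 177
G: 0.33×128 + 0.67×239 = 42.24 + 160.13 = 202.37 → 202
B: 0.33×203 + 0.67×174 = 66.99 + 116.58 = 183.57 → 184
= RGB(177, 202, 184)


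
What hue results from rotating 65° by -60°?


New hue = (H + rotation) mod 360
New hue = (65 -60) mod 360
= 5 mod 360
= 5°


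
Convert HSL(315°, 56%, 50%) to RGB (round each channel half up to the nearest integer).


H=315°, S=0.56, L=0.50
C = (1-|2L-1|)×S = (1-|0.00|)×0.56 = 0.56
H' = H/60 = 315/60 ≈ 5.2500; X = C×(1-|H' mod 2 - 1|) = 0.42
m = L - C/2 = 0.50 - 0.28 = 0.22
Sector ⌊H'⌋ = 5 → (R',G',B') = (0.56, 0.0, 0.42)
RGB = ((R'+m)×255, (G'+m)×255, (B'+m)×255) = (198.9, 56.1, 163.2)
Round half up → RGB(199, 56, 163)


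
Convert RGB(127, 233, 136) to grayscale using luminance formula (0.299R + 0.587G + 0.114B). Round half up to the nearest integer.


Gray = 0.299×R + 0.587×G + 0.114×B
Gray = 0.299×127 + 0.587×233 + 0.114×136
Gray = 37.973 + 136.771 + 15.504
Gray = 190.248 → round half up → 190
Gray = 190


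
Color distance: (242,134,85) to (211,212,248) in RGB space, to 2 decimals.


d = √[(R₁-R₂)² + (G₁-G₂)² + (B₁-B₂)²]
d = √[(242-211)² + (134-212)² + (85-248)²]
d = √[961 + 6084 + 26569]
d = √33614
d ≈ 183.34


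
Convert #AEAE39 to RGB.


AE → 174 (R)
AE → 174 (G)
39 → 57 (B)
= RGB(174, 174, 57)


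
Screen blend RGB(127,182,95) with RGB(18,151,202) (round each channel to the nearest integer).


Screen: C = 255 - (255-A)×(255-B)/255, rounded to nearest integer
R: 255 - (255-127)×(255-18)/255 = 255 - 30336/255 ≈ 255 - 118.965 = 136.035 → 136
G: 255 - (255-182)×(255-151)/255 = 255 - 7592/255 ≈ 255 - 29.773 = 225.227 → 225
B: 255 - (255-95)×(255-202)/255 = 255 - 8480/255 ≈ 255 - 33.255 = 221.745 → 222
= RGB(136, 225, 222)


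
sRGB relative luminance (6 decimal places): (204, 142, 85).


Linearize each channel (sRGB transfer function): c = v/255; c_lin = c/12.92 if c ≤ 0.04045, else ((c+0.055)/1.055)^2.4
  R: 204/255 ≈ 0.800000 > 0.04045 → ((0.800000+0.055)/1.055)^2.4 ≈ 0.603827
  G: 142/255 ≈ 0.556863 > 0.04045 → ((0.556863+0.055)/1.055)^2.4 ≈ 0.270498
  B: 85/255 ≈ 0.333333 > 0.04045 → ((0.333333+0.055)/1.055)^2.4 ≈ 0.090842
R_lin = 0.603827, G_lin = 0.270498, B_lin = 0.090842
L = 0.2126×R + 0.7152×G + 0.0722×B
L = 0.2126×0.603827 + 0.7152×0.270498 + 0.0722×0.090842
L ≈ 0.328392


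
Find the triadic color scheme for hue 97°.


Triadic: equally spaced at 120° intervals
H1 = 97°
H2 = (97 + 120) mod 360 = 217°
H3 = (97 + 240) mod 360 = 337°
Triadic = 97°, 217°, 337°


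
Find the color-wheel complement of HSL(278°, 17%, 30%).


Complement = opposite side of color wheel = hue + 180°
H' = (278 + 180) mod 360 = 98°
S and L unchanged.
= HSL(98°, 17%, 30%)


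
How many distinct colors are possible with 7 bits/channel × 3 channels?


Total bits = 7 bits/channel × 3 channels = 21 bits
Distinct colors = 2^21
= 2,097,152 colors


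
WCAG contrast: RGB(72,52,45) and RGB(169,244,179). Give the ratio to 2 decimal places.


Linearize each sRGB channel c=v/255: c/12.92 if c ≤ 0.04045 else ((c+0.055)/1.055)^2.4
L = 0.2126×R_lin + 0.7152×G_lin + 0.0722×B_lin
Color 1 (72,52,45):
  R=72: 72/255≈0.2824 > 0.04045 → ((0.2824+0.055)/1.055)^2.4 ≈ 0.06480
  G=52: 52/255≈0.2039 > 0.04045 → ((0.2039+0.055)/1.055)^2.4 ≈ 0.03434
  B=45: 45/255≈0.1765 > 0.04045 → ((0.1765+0.055)/1.055)^2.4 ≈ 0.02624
  L1 = 0.2126×0.06480 + 0.7152×0.03434 + 0.0722×0.02624 ≈ 0.04023
Color 2 (169,244,179):
  R=169: 169/255≈0.6627 > 0.04045 → ((0.6627+0.055)/1.055)^2.4 ≈ 0.39676
  G=244: 244/255≈0.9569 > 0.04045 → ((0.9569+0.055)/1.055)^2.4 ≈ 0.90466
  B=179: 179/255≈0.7020 > 0.04045 → ((0.7020+0.055)/1.055)^2.4 ≈ 0.45079
  L2 = 0.2126×0.39676 + 0.7152×0.90466 + 0.0722×0.45079 ≈ 0.76391
Lighter = 0.76391, Darker = 0.04023
Ratio = (L_lighter + 0.05) / (L_darker + 0.05)
Ratio = (0.76391 + 0.05) / (0.04023 + 0.05) = 0.81391 / 0.09023 ≈ 9.0202
Ratio ≈ 9.02:1


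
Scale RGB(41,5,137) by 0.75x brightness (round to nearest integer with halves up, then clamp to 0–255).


Multiply each channel by 0.75, round half up, clamp to [0, 255]
R: 41×0.75 = 30.75 → round → 31
G: 5×0.75 = 3.75 → round → 4
B: 137×0.75 = 102.75 → round → 103
= RGB(31, 4, 103)


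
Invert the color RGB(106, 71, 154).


Invert: (255-R, 255-G, 255-B)
R: 255-106 = 149
G: 255-71 = 184
B: 255-154 = 101
= RGB(149, 184, 101)


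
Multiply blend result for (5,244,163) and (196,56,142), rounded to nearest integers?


Multiply: C = A×B/255, rounded to nearest integer
R: 5×196/255 = 980/255 ≈ 3.843 → 4
G: 244×56/255 = 13664/255 ≈ 53.584 → 54
B: 163×142/255 = 23146/255 ≈ 90.769 → 91
= RGB(4, 54, 91)


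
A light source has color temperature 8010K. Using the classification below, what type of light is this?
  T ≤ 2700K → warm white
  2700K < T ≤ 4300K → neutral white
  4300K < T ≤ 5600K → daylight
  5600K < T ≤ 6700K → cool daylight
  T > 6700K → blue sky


Temperature: 8010K
8010K > 6700K → blue sky
Classification: blue sky


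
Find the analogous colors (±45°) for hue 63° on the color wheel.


Base hue: 63°
Left analog: (63 - 45) mod 360 = 18°
Right analog: (63 + 45) mod 360 = 108°
Analogous hues = 18° and 108°


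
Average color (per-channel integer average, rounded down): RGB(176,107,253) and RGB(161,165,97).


Midpoint: each channel = ⌊(C₁+C₂)/2⌋
R: ⌊(176+161)/2⌋ = 168
G: ⌊(107+165)/2⌋ = 136
B: ⌊(253+97)/2⌋ = 175
= RGB(168, 136, 175)


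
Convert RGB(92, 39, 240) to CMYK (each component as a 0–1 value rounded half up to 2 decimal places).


R'=92/255≈0.3608, G'=39/255≈0.1529, B'=240/255≈0.9412
K = 1 - max(R',G',B') = 1 - 240/255 = 15/255 = 0.05882… → 0.06
(1-R'-K)/(1-K) simplifies to (max-R)/max with max = 240:
C = (240-92)/240 = 148/240 = 0.61666… → 0.62
M = (240-39)/240 = 201/240 = 0.8375 → 0.84
Y = (240-240)/240 = 0/240 = 0 → 0.00
= CMYK(0.62, 0.84, 0.00, 0.06)


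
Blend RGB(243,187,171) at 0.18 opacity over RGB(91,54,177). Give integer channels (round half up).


C = α×F + (1-α)×B, with 1-α = 0.82
R: 0.18×243 + 0.82×91 = 43.74 + 74.62 = 118.36 → 118
G: 0.18×187 + 0.82×54 = 33.66 + 44.28 = 77.94 → 78
B: 0.18×171 + 0.82×177 = 30.78 + 145.14 = 175.92 → 176
= RGB(118, 78, 176)


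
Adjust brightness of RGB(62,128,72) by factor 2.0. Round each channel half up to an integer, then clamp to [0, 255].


Multiply each channel by 2.0, round half up, clamp to [0, 255]
R: 62×2.0 = 124
G: 128×2.0 = 256 → clamp → 255
B: 72×2.0 = 144
= RGB(124, 255, 144)


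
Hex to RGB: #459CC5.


45 → 69 (R)
9C → 156 (G)
C5 → 197 (B)
= RGB(69, 156, 197)


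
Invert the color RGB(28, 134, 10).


Invert: (255-R, 255-G, 255-B)
R: 255-28 = 227
G: 255-134 = 121
B: 255-10 = 245
= RGB(227, 121, 245)


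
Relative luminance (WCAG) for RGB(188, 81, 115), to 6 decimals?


Linearize each channel (sRGB transfer function): c = v/255; c_lin = c/12.92 if c ≤ 0.04045, else ((c+0.055)/1.055)^2.4
  R: 188/255 ≈ 0.737255 > 0.04045 → ((0.737255+0.055)/1.055)^2.4 ≈ 0.502886
  G: 81/255 ≈ 0.317647 > 0.04045 → ((0.317647+0.055)/1.055)^2.4 ≈ 0.082283
  B: 115/255 ≈ 0.450980 > 0.04045 → ((0.450980+0.055)/1.055)^2.4 ≈ 0.171441
R_lin = 0.502886, G_lin = 0.082283, B_lin = 0.171441
L = 0.2126×R + 0.7152×G + 0.0722×B
L = 0.2126×0.502886 + 0.7152×0.082283 + 0.0722×0.171441
L ≈ 0.178140
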